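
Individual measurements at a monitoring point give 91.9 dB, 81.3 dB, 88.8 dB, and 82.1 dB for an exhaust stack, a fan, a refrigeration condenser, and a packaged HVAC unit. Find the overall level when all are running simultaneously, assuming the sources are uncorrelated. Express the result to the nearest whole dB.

For uncorrelated sources the intensities add, so convert each level to linear form, sum, and take 10·log₁₀ of the total.
Σ 10^(L/10) = 10^(91.9/10) + 10^(81.3/10) + 10^(88.8/10) + 10^(82.1/10) = 2.604e+09.
L_total = 10·log₁₀(2.604e+09) = 94.16 dB.

94 dB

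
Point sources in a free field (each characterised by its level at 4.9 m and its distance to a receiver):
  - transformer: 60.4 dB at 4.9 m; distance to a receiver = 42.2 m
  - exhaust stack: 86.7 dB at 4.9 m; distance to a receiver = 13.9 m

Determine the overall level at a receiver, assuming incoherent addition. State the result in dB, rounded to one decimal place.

Propagate each source to the receiver with L = L_ref − 20·log₁₀(r/r_ref), then add intensities.
transformer: 60.4 − 20·log₁₀(42.2/4.9) = 60.4 − 18.70 = 41.70 dB.
exhaust stack: 86.7 − 20·log₁₀(13.9/4.9) = 86.7 − 9.06 = 77.64 dB.
Σ 10^(L/10) = 5.814e+07 → L_total = 10·log₁₀(5.814e+07) = 77.64 dB.

77.6 dB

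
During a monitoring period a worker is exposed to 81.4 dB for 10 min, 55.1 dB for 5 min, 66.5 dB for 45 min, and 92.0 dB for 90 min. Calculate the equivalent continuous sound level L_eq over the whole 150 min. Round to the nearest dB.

90 dB

L_eq = 10·log₁₀[(1/T)·Σ tᵢ·10^(Lᵢ/10)] with T = 150 min.
Σ tᵢ·10^(Lᵢ/10) = 10·10^(81.4/10) + 5·10^(55.1/10) + 45·10^(66.5/10) + 90·10^(92.0/10) = 1.442e+11.
L_eq = 10·log₁₀(1.442e+11/150) = 89.83 dB.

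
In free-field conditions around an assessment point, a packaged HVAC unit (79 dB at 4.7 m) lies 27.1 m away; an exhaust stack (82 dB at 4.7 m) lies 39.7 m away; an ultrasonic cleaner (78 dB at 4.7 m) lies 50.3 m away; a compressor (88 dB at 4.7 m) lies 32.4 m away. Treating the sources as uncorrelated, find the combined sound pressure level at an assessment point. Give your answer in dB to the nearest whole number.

73 dB

Propagate each source to the receiver with L = L_ref − 20·log₁₀(r/r_ref), then add intensities.
packaged HVAC unit: 79 − 20·log₁₀(27.1/4.7) = 79 − 15.22 = 63.78 dB.
exhaust stack: 82 − 20·log₁₀(39.7/4.7) = 82 − 18.53 = 63.47 dB.
ultrasonic cleaner: 78 − 20·log₁₀(50.3/4.7) = 78 − 20.59 = 57.41 dB.
compressor: 88 − 20·log₁₀(32.4/4.7) = 88 − 16.77 = 71.23 dB.
Σ 10^(L/10) = 1.844e+07 → L_total = 10·log₁₀(1.844e+07) = 72.66 dB.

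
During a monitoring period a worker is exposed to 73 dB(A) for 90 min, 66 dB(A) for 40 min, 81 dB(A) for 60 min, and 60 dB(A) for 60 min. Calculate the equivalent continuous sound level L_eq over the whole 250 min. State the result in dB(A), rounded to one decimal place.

The energy average is taken in the linear domain: L_eq = 10·log₁₀[(Σ tᵢ·10^(Lᵢ/10))/T], T = 250 min.
Σ tᵢ·10^(Lᵢ/10) = 90·10^(73/10) + 40·10^(66/10) + 60·10^(81/10) + 60·10^(60/10) = 9.569e+09.
L_eq = 10·log₁₀(9.569e+09/250) = 75.83 dB(A).

75.8 dB(A)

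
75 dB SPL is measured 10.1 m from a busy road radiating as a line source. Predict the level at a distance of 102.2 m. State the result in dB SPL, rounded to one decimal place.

For a line source, L₂ = L₁ − 10·log₁₀(r₂/r₁).
L₂ = 75 − 10·log₁₀(102.2/10.1) = 75 − 10.051 = 64.95 dB SPL.

64.9 dB SPL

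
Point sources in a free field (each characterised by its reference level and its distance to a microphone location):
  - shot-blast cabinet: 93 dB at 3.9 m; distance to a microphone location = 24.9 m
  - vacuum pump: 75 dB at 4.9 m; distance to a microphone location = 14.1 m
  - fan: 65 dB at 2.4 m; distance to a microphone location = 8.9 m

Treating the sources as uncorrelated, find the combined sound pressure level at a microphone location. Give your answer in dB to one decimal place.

First find each source's level at the receiver (point-source: −20·log₁₀(r/r_ref)), then combine on an intensity basis.
shot-blast cabinet: 93 − 20·log₁₀(24.9/3.9) = 93 − 16.10 = 76.90 dB.
vacuum pump: 75 − 20·log₁₀(14.1/4.9) = 75 − 9.18 = 65.82 dB.
fan: 65 − 20·log₁₀(8.9/2.4) = 65 − 11.38 = 53.62 dB.
Σ 10^(L/10) = 5.300e+07 → L_total = 10·log₁₀(5.300e+07) = 77.24 dB.

77.2 dB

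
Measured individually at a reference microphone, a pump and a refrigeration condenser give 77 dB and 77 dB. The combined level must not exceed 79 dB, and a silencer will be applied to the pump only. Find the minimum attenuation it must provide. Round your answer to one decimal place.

Everything except the pump sums to 10^(77/10) = 5.012e+07 in linear terms, 77.00 dB.
The limit corresponds to 10^(79/10) = 7.943e+07; subtracting the fixed part leaves 2.931e+07 for the pump, i.e. 74.67 dB.
Required insertion loss = 77 − 74.67 = 2.33 dB.

2.3 dB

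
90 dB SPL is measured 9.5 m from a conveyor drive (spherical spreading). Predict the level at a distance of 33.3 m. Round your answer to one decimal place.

Point-source attenuation: ΔL = 20·log₁₀(r₂/r₁) = 20·log₁₀(33.3/9.5) = 10.894 dB.
L₂ = 90 − 20·log₁₀(33.3/9.5) = 90 − 10.894 = 79.11 dB SPL.

79.1 dB SPL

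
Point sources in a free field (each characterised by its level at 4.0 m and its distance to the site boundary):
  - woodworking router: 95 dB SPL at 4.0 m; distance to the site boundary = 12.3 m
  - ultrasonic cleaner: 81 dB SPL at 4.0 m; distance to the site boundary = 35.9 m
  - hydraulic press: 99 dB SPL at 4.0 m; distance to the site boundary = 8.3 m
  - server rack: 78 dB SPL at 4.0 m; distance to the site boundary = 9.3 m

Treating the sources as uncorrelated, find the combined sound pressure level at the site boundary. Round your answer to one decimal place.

Apply inverse-square spreading to bring every level to the receiver, then sum 10^(L/10).
woodworking router: 95 − 20·log₁₀(12.3/4.0) = 95 − 9.76 = 85.24 dB SPL.
ultrasonic cleaner: 81 − 20·log₁₀(35.9/4.0) = 81 − 19.06 = 61.94 dB SPL.
hydraulic press: 99 − 20·log₁₀(8.3/4.0) = 99 − 6.34 = 92.66 dB SPL.
server rack: 78 − 20·log₁₀(9.3/4.0) = 78 − 7.33 = 70.67 dB SPL.
Σ 10^(L/10) = 2.193e+09 → L_total = 10·log₁₀(2.193e+09) = 93.41 dB SPL.

93.4 dB SPL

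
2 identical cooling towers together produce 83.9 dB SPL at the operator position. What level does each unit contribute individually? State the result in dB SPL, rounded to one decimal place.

80.9 dB SPL

For N identical incoherent sources L_total = L₁ + 10·log₁₀ N, so L₁ = 83.9 − 10·log₁₀(2) = 83.9 − 3.010.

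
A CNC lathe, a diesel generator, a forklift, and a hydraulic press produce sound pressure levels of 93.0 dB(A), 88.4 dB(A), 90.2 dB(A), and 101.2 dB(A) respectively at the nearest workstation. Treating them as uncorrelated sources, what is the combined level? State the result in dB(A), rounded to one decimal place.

102.3 dB(A)

For uncorrelated sources the intensities add, so convert each level to linear form, sum, and take 10·log₁₀ of the total.
Σ 10^(L/10) = 10^(93.0/10) + 10^(88.4/10) + 10^(90.2/10) + 10^(101.2/10) = 1.692e+10.
L_total = 10·log₁₀(1.692e+10) = 102.28 dB(A).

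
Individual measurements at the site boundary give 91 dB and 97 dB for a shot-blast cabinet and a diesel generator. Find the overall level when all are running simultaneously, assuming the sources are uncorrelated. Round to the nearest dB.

98 dB

For uncorrelated sources the intensities add, so convert each level to linear form, sum, and take 10·log₁₀ of the total.
Σ 10^(L/10) = 10^(91/10) + 10^(97/10) = 6.271e+09.
L_total = 10·log₁₀(6.271e+09) = 97.97 dB.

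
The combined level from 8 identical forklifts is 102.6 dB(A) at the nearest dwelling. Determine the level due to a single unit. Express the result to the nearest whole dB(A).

94 dB(A)

For N identical incoherent sources L_total = L₁ + 10·log₁₀ N, so L₁ = 102.6 − 10·log₁₀(8) = 102.6 − 9.031.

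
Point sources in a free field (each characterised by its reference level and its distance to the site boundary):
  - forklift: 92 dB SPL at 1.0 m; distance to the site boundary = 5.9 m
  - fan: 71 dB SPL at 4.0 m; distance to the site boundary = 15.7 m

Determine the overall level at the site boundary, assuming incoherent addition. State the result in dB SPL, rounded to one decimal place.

76.7 dB SPL

First find each source's level at the receiver (point-source: −20·log₁₀(r/r_ref)), then combine on an intensity basis.
forklift: 92 − 20·log₁₀(5.9/1.0) = 92 − 15.42 = 76.58 dB SPL.
fan: 71 − 20·log₁₀(15.7/4.0) = 71 − 11.88 = 59.12 dB SPL.
Σ 10^(L/10) = 4.635e+07 → L_total = 10·log₁₀(4.635e+07) = 76.66 dB SPL.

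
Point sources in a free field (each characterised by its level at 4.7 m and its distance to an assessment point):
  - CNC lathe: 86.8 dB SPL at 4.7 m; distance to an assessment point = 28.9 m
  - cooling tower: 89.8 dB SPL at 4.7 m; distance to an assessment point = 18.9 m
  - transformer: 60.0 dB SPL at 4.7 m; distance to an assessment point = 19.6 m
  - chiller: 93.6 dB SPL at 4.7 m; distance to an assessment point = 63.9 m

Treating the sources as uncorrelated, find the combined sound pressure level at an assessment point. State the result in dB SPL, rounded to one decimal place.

79.3 dB SPL

Apply inverse-square spreading to bring every level to the receiver, then sum 10^(L/10).
CNC lathe: 86.8 − 20·log₁₀(28.9/4.7) = 86.8 − 15.78 = 71.02 dB SPL.
cooling tower: 89.8 − 20·log₁₀(18.9/4.7) = 89.8 − 12.09 = 77.71 dB SPL.
transformer: 60.0 − 20·log₁₀(19.6/4.7) = 60.0 − 12.40 = 47.60 dB SPL.
chiller: 93.6 − 20·log₁₀(63.9/4.7) = 93.6 − 22.67 = 70.93 dB SPL.
Σ 10^(L/10) = 8.417e+07 → L_total = 10·log₁₀(8.417e+07) = 79.25 dB SPL.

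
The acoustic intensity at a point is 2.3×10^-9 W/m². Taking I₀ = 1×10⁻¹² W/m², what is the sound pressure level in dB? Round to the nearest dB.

L = 10·log₁₀(I/I₀) = 10·log₁₀(2.3×10^-9/10⁻¹²) = 10·log₁₀(2.3×10^3).
L = 10·(0.3617 + 3) = 33.62 dB.

34 dB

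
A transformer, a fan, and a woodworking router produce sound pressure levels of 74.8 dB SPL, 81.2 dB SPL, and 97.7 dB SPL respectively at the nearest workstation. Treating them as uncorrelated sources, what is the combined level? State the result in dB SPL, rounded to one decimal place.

97.8 dB SPL

Incoherent sources combine by intensity addition: L_total = 10·log₁₀(Σ 10^(L_i/10)).
Σ 10^(L/10) = 10^(74.8/10) + 10^(81.2/10) + 10^(97.7/10) = 6.050e+09.
L_total = 10·log₁₀(6.050e+09) = 97.82 dB SPL.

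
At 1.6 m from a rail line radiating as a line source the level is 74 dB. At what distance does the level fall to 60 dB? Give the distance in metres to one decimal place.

For a line source L₁ − L₂ = 10·log₁₀(r₂/r₁), so r₂ = r₁·10^((L₁−L₂)/10).
r₂ = 1.6·10^((74−60)/10) = 1.6·10^(14.0/10) = 40.19 m.

40.2 m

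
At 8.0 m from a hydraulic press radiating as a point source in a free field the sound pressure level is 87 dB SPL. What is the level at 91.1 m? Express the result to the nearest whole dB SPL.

Point-source attenuation: ΔL = 20·log₁₀(r₂/r₁) = 20·log₁₀(91.1/8.0) = 21.129 dB.
L₂ = 87 − 20·log₁₀(91.1/8.0) = 87 − 21.129 = 65.87 dB SPL.

66 dB SPL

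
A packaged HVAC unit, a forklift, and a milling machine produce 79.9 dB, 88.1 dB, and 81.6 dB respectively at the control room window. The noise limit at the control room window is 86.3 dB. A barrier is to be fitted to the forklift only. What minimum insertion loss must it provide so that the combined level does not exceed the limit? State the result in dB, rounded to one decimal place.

5.4 dB

Fixed contribution from the other sources: Σ 10^(L/10) = 10^(79.9/10) + 10^(81.6/10) = 2.423e+08 (83.84 dB).
The limit corresponds to 10^(86.3/10) = 4.266e+08; subtracting the fixed part leaves 1.843e+08 for the forklift, i.e. 82.66 dB.
Required insertion loss = 88.1 − 82.66 = 5.44 dB.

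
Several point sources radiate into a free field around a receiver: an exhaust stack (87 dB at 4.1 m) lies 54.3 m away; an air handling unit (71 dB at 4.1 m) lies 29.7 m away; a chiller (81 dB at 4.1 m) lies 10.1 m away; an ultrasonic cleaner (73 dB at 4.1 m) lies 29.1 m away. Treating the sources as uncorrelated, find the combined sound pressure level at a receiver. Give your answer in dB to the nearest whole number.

74 dB

First find each source's level at the receiver (point-source: −20·log₁₀(r/r_ref)), then combine on an intensity basis.
exhaust stack: 87 − 20·log₁₀(54.3/4.1) = 87 − 22.44 = 64.56 dB.
air handling unit: 71 − 20·log₁₀(29.7/4.1) = 71 − 17.20 = 53.80 dB.
chiller: 81 − 20·log₁₀(10.1/4.1) = 81 − 7.83 = 73.17 dB.
ultrasonic cleaner: 73 − 20·log₁₀(29.1/4.1) = 73 − 17.02 = 55.98 dB.
Σ 10^(L/10) = 2.424e+07 → L_total = 10·log₁₀(2.424e+07) = 73.85 dB.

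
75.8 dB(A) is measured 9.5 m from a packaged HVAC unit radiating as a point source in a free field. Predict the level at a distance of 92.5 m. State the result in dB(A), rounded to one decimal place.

56.0 dB(A)

Spherical spreading from a point source gives a 20·log₁₀(r₂/r₁) drop.
L₂ = 75.8 − 20·log₁₀(92.5/9.5) = 75.8 − 19.768 = 56.03 dB(A).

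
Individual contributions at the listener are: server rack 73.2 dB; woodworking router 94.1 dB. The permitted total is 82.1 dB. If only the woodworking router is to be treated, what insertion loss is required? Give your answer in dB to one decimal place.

12.6 dB

The untreated sources together contribute 10^(73.2/10) = 2.089e+07, i.e. 73.20 dB.
The limit corresponds to 10^(82.1/10) = 1.622e+08; subtracting the fixed part leaves 1.413e+08 for the woodworking router, i.e. 81.50 dB.
So the woodworking router must be reduced from 94.1 to 81.50 dB: IL = 12.60 dB.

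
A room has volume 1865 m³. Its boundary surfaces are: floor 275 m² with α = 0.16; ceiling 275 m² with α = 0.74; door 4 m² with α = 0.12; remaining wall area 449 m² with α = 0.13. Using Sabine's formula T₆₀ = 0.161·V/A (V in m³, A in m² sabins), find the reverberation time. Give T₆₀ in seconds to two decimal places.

A = Σ Sᵢαᵢ = 275·0.16 + 275·0.74 + 4·0.12 + 449·0.13 = 306.35 m².
T₆₀ = 0.161·V/A = 0.161·1865/306.35 = 0.980 s.

0.98 s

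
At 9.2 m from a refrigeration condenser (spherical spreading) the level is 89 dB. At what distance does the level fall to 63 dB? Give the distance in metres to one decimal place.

The 26.0 dB drop corresponds to a distance ratio of 10^(26.0/20) for a point source.
r₂ = 9.2·10^((89−63)/20) = 9.2·10^(26.0/20) = 183.56 m.

183.6 m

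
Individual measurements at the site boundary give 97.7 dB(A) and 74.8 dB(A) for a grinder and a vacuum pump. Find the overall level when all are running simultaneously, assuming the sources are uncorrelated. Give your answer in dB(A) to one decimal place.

97.7 dB(A)

Incoherent sources combine by intensity addition: L_total = 10·log₁₀(Σ 10^(L_i/10)).
Σ 10^(L/10) = 10^(97.7/10) + 10^(74.8/10) = 5.919e+09.
L_total = 10·log₁₀(5.919e+09) = 97.72 dB(A).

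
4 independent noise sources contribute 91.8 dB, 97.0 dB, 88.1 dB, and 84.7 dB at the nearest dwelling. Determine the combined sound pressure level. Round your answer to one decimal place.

Incoherent sources combine by intensity addition: L_total = 10·log₁₀(Σ 10^(L_i/10)).
Σ 10^(L/10) = 10^(91.8/10) + 10^(97.0/10) + 10^(88.1/10) + 10^(84.7/10) = 7.466e+09.
L_total = 10·log₁₀(7.466e+09) = 98.73 dB.

98.7 dB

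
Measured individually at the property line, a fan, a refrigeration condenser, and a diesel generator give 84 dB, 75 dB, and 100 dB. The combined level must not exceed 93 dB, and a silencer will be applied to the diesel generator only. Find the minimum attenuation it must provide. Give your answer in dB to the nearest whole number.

Everything except the diesel generator sums to 10^(84/10) + 10^(75/10) = 2.828e+08 in linear terms, 84.51 dB.
The limit corresponds to 10^(93/10) = 1.995e+09; subtracting the fixed part leaves 1.712e+09 for the diesel generator, i.e. 92.34 dB.
So the diesel generator must be reduced from 100 to 92.34 dB: IL = 7.66 dB.

8 dB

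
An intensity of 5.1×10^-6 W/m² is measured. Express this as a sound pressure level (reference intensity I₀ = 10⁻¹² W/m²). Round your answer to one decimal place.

67.1 dB

Dividing by I₀ shifts the exponent by 12: I/I₀ = 5.1×10^6.
L = 10·(0.7076 + 6) = 67.08 dB.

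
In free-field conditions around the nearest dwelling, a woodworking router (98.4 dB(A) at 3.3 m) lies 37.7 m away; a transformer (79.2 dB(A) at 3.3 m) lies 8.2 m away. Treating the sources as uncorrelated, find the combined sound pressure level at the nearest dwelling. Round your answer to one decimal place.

78.2 dB(A)

Apply inverse-square spreading to bring every level to the receiver, then sum 10^(L/10).
woodworking router: 98.4 − 20·log₁₀(37.7/3.3) = 98.4 − 21.16 = 77.24 dB(A).
transformer: 79.2 − 20·log₁₀(8.2/3.3) = 79.2 − 7.91 = 71.29 dB(A).
Σ 10^(L/10) = 6.648e+07 → L_total = 10·log₁₀(6.648e+07) = 78.23 dB(A).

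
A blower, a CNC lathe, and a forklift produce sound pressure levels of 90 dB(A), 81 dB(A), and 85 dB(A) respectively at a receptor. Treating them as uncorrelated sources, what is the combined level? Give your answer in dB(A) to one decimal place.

91.6 dB(A)

For uncorrelated sources the intensities add, so convert each level to linear form, sum, and take 10·log₁₀ of the total.
Σ 10^(L/10) = 10^(90/10) + 10^(81/10) + 10^(85/10) = 1.442e+09.
L_total = 10·log₁₀(1.442e+09) = 91.59 dB(A).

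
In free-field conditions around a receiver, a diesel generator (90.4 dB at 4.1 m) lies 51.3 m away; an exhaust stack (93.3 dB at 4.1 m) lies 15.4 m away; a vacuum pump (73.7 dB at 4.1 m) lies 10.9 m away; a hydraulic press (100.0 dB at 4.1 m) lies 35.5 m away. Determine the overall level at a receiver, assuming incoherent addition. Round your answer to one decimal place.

Apply inverse-square spreading to bring every level to the receiver, then sum 10^(L/10).
diesel generator: 90.4 − 20·log₁₀(51.3/4.1) = 90.4 − 21.95 = 68.45 dB.
exhaust stack: 93.3 − 20·log₁₀(15.4/4.1) = 93.3 − 11.49 = 81.81 dB.
vacuum pump: 73.7 − 20·log₁₀(10.9/4.1) = 73.7 − 8.49 = 65.21 dB.
hydraulic press: 100.0 − 20·log₁₀(35.5/4.1) = 100.0 − 18.75 = 81.25 dB.
Σ 10^(L/10) = 2.952e+08 → L_total = 10·log₁₀(2.952e+08) = 84.70 dB.

84.7 dB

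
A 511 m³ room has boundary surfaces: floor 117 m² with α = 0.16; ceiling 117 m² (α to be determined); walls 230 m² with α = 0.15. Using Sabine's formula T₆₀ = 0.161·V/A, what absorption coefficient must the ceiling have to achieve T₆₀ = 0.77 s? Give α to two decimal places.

From T₆₀ = 0.161·V/A, the target T₆₀ = 0.77 s needs A = 0.161·511/0.77 = 106.85 m².
Absorption from the other surfaces = 117·0.16 + 230·0.15 = 53.22 m², so the ceiling must supply 53.63 m² over 117 m².
α = 53.63/117 = 0.458.

0.46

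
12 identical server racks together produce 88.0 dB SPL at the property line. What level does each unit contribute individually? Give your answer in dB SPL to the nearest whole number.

Dividing the total intensity by 12 lowers the level by 10·log₁₀ 12 = 10.792 dB: L₁ = 88.0 − 10.792.

77 dB SPL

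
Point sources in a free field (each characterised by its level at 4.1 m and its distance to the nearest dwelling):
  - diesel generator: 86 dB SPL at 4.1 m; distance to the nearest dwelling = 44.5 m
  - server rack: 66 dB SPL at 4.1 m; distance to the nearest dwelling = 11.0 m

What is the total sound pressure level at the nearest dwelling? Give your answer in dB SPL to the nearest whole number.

66 dB SPL

First find each source's level at the receiver (point-source: −20·log₁₀(r/r_ref)), then combine on an intensity basis.
diesel generator: 86 − 20·log₁₀(44.5/4.1) = 86 − 20.71 = 65.29 dB SPL.
server rack: 66 − 20·log₁₀(11.0/4.1) = 66 − 8.57 = 57.43 dB SPL.
Σ 10^(L/10) = 3.933e+06 → L_total = 10·log₁₀(3.933e+06) = 65.95 dB SPL.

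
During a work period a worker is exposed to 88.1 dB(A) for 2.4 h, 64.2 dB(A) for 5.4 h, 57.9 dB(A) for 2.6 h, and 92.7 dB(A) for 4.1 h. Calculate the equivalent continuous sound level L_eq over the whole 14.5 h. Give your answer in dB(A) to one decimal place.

88.0 dB(A)

The energy average is taken in the linear domain: L_eq = 10·log₁₀[(Σ tᵢ·10^(Lᵢ/10))/T], T = 14.5 h.
Σ tᵢ·10^(Lᵢ/10) = 2.4·10^(88.1/10) + 5.4·10^(64.2/10) + 2.6·10^(57.9/10) + 4.1·10^(92.7/10) = 9.200e+09.
L_eq = 10·log₁₀(9.200e+09/14.5) = 88.02 dB(A).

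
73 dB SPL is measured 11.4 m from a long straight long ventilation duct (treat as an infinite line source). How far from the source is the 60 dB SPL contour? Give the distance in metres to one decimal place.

Line-source spreading drops the level by 10·log₁₀(r₂/r₁); inverting, r₂/r₁ = 10^(ΔL/10).
r₂ = 11.4·10^((73−60)/10) = 11.4·10^(13.0/10) = 227.46 m.

227.5 m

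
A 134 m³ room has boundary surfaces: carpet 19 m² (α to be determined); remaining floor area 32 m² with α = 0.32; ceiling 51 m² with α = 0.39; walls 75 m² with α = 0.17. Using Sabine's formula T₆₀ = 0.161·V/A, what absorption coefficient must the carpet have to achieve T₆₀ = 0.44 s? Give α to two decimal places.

A = 0.161·V/T₆₀ = 0.161·134/0.44 = 49.03 m² sabins.
Absorption from the other surfaces = 32·0.32 + 51·0.39 + 75·0.17 = 42.88 m², so the carpet must supply 6.15 m² over 19 m².
α = 6.15/19 = 0.324.

0.32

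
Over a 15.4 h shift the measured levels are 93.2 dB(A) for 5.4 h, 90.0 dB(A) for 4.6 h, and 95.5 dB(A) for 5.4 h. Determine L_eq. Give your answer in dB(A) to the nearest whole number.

94 dB(A)

Weight each interval's intensity by its duration and average over T = 15.4 h:
Σ tᵢ·10^(Lᵢ/10) = 5.4·10^(93.2/10) + 4.6·10^(90.0/10) + 5.4·10^(95.5/10) = 3.504e+10.
L_eq = 10·log₁₀(3.504e+10/15.4) = 93.57 dB(A).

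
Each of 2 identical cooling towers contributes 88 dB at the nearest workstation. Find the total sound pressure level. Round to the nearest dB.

91 dB

N identical incoherent sources raise the level by 10·log₁₀ N.
L_total = 88 + 10·log₁₀(2) = 88 + 3.010 = 91.01 dB.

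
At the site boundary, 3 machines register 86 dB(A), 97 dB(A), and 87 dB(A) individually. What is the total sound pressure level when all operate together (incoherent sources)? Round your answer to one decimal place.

97.7 dB(A)

Incoherent sources combine by intensity addition: L_total = 10·log₁₀(Σ 10^(L_i/10)).
Σ 10^(L/10) = 10^(86/10) + 10^(97/10) + 10^(87/10) = 5.911e+09.
L_total = 10·log₁₀(5.911e+09) = 97.72 dB(A).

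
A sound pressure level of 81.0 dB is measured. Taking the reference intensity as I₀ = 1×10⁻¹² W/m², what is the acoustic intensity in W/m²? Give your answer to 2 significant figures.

L = 10·log₁₀(I/I₀) ⇒ I = I₀·10^(L/10) = 10⁻¹² × 10^8.10.

0.00013 W/m²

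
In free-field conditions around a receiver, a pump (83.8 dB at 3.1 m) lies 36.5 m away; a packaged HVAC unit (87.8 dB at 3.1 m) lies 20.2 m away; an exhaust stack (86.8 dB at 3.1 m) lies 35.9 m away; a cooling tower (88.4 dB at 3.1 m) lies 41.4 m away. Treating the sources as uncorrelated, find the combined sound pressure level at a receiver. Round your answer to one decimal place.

First find each source's level at the receiver (point-source: −20·log₁₀(r/r_ref)), then combine on an intensity basis.
pump: 83.8 − 20·log₁₀(36.5/3.1) = 83.8 − 21.42 = 62.38 dB.
packaged HVAC unit: 87.8 − 20·log₁₀(20.2/3.1) = 87.8 − 16.28 = 71.52 dB.
exhaust stack: 86.8 − 20·log₁₀(35.9/3.1) = 86.8 − 21.27 = 65.53 dB.
cooling tower: 88.4 − 20·log₁₀(41.4/3.1) = 88.4 − 22.51 = 65.89 dB.
Σ 10^(L/10) = 2.337e+07 → L_total = 10·log₁₀(2.337e+07) = 73.69 dB.

73.7 dB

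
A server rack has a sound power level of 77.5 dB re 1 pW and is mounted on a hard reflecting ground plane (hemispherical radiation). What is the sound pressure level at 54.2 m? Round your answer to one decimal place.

The power spreads over a hemisphere of area 2π·r², so L_p = L_w − 10·log₁₀(2π·r²).
2π·r² = 1.846e+04 m², 10·log₁₀ of that is 42.662 dB.
L_p = 77.5 − 42.662 = 34.84 dB.

34.8 dB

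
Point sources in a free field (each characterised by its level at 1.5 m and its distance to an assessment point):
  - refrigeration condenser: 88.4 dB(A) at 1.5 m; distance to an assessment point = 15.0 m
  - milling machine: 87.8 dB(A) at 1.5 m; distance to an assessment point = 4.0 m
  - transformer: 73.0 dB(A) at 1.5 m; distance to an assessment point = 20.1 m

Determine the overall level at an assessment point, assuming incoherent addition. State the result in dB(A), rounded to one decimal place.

First find each source's level at the receiver (point-source: −20·log₁₀(r/r_ref)), then combine on an intensity basis.
refrigeration condenser: 88.4 − 20·log₁₀(15.0/1.5) = 88.4 − 20.00 = 68.40 dB(A).
milling machine: 87.8 − 20·log₁₀(4.0/1.5) = 87.8 − 8.52 = 79.28 dB(A).
transformer: 73.0 − 20·log₁₀(20.1/1.5) = 73.0 − 22.54 = 50.46 dB(A).
Σ 10^(L/10) = 9.176e+07 → L_total = 10·log₁₀(9.176e+07) = 79.63 dB(A).

79.6 dB(A)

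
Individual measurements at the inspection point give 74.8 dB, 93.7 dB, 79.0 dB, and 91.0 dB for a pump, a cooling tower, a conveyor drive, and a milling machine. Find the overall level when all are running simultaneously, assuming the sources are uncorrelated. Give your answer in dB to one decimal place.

Incoherent sources combine by intensity addition: L_total = 10·log₁₀(Σ 10^(L_i/10)).
Σ 10^(L/10) = 10^(74.8/10) + 10^(93.7/10) + 10^(79.0/10) + 10^(91.0/10) = 3.713e+09.
L_total = 10·log₁₀(3.713e+09) = 95.70 dB.

95.7 dB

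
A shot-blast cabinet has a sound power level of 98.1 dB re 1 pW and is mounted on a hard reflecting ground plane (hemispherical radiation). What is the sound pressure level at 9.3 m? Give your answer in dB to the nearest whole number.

71 dB

The power spreads over a hemisphere of area 2π·r², so L_p = L_w − 10·log₁₀(2π·r²).
2π·r² = 543.4 m², 10·log₁₀ of that is 27.351 dB.
L_p = 98.1 − 27.351 = 70.75 dB.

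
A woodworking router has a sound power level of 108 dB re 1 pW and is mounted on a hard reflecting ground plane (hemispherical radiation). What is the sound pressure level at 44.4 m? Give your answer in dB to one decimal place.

67.1 dB

The power spreads over a hemisphere of area 2π·r², so L_p = L_w − 10·log₁₀(2π·r²).
2π·r² = 1.239e+04 m², 10·log₁₀ of that is 40.929 dB.
L_p = 108 − 40.929 = 67.07 dB.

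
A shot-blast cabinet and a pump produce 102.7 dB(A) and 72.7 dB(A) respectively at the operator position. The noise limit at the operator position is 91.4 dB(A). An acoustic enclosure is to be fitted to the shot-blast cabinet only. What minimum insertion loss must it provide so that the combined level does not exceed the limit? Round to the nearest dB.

11 dB

The untreated sources together contribute 10^(72.7/10) = 1.862e+07, i.e. 72.70 dB(A).
To meet 91.4 dB(A) overall, the treated shot-blast cabinet may contribute at most 10^(91.4/10) − 1.862e+07 = 1.362e+09, i.e. 91.34 dB(A).
So the shot-blast cabinet must be reduced from 102.7 to 91.34 dB(A): IL = 11.36 dB.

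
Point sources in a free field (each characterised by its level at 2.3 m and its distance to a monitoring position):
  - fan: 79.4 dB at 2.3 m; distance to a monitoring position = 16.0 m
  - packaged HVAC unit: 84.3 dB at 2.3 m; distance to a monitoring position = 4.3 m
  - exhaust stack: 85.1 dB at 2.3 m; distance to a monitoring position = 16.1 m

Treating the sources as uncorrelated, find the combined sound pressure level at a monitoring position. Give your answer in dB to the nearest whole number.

79 dB

Propagate each source to the receiver with L = L_ref − 20·log₁₀(r/r_ref), then add intensities.
fan: 79.4 − 20·log₁₀(16.0/2.3) = 79.4 − 16.85 = 62.55 dB.
packaged HVAC unit: 84.3 − 20·log₁₀(4.3/2.3) = 84.3 − 5.43 = 78.87 dB.
exhaust stack: 85.1 − 20·log₁₀(16.1/2.3) = 85.1 − 16.90 = 68.20 dB.
Σ 10^(L/10) = 8.541e+07 → L_total = 10·log₁₀(8.541e+07) = 79.32 dB.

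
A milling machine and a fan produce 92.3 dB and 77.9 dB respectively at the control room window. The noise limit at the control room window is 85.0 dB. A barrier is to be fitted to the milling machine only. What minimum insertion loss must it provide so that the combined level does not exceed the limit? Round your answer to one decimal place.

8.2 dB

Everything except the milling machine sums to 10^(77.9/10) = 6.166e+07 in linear terms, 77.90 dB.
To meet 85.0 dB overall, the treated milling machine may contribute at most 10^(85.0/10) − 6.166e+07 = 2.546e+08, i.e. 84.06 dB.
Required insertion loss = 92.3 − 84.06 = 8.24 dB.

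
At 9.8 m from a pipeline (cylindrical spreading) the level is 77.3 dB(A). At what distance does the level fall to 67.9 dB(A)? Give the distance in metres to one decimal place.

For a line source L₁ − L₂ = 10·log₁₀(r₂/r₁), so r₂ = r₁·10^((L₁−L₂)/10).
r₂ = 9.8·10^((77.3−67.9)/10) = 9.8·10^(9.4/10) = 85.35 m.

85.4 m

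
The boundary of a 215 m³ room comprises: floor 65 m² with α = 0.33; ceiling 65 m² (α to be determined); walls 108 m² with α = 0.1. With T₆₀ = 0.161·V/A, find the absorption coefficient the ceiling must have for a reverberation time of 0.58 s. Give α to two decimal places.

A = 0.161·V/T₆₀ = 0.161·215/0.58 = 59.68 m² sabins.
Absorption from the other surfaces = 65·0.33 + 108·0.1 = 32.25 m², so the ceiling must supply 27.43 m² over 65 m².
α = 27.43/65 = 0.422.

0.42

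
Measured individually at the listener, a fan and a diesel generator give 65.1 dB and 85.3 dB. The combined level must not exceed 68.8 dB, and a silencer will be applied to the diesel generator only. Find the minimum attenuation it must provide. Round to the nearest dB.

19 dB

The untreated sources together contribute 10^(65.1/10) = 3.236e+06, i.e. 65.10 dB.
To meet 68.8 dB overall, the treated diesel generator may contribute at most 10^(68.8/10) − 3.236e+06 = 4.350e+06, i.e. 66.38 dB.
Required insertion loss = 85.3 − 66.38 = 18.92 dB.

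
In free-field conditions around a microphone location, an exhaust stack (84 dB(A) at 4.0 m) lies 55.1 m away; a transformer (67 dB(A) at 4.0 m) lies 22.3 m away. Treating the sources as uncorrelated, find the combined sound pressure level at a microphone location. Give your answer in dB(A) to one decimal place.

First find each source's level at the receiver (point-source: −20·log₁₀(r/r_ref)), then combine on an intensity basis.
exhaust stack: 84 − 20·log₁₀(55.1/4.0) = 84 − 22.78 = 61.22 dB(A).
transformer: 67 − 20·log₁₀(22.3/4.0) = 67 − 14.92 = 52.08 dB(A).
Σ 10^(L/10) = 1.485e+06 → L_total = 10·log₁₀(1.485e+06) = 61.72 dB(A).

61.7 dB(A)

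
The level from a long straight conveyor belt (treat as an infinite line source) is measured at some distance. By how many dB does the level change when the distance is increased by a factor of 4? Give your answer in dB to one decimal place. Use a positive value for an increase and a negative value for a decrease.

-6.0 dB

A line source loses 3 dB per doubling of distance; generally ΔL = −10·log₁₀(r₂/r₁).
ΔL = −10·log₁₀(4) = -6.02 dB.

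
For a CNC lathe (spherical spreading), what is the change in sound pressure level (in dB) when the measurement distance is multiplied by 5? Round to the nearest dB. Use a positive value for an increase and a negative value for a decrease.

Point-source spreading: ΔL = −20·log₁₀(r₂/r₁).
ΔL = −20·log₁₀(5) = -13.98 dB.

-14 dB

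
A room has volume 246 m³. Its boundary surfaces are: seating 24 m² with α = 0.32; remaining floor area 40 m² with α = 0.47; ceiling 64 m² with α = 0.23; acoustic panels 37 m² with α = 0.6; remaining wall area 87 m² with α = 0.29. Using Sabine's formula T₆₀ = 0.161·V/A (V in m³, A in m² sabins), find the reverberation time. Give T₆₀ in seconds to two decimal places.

A = Σ Sᵢαᵢ = 24·0.32 + 40·0.47 + 64·0.23 + 37·0.6 + 87·0.29 = 88.63 m².
T₆₀ = 0.161 × 246 / 88.63 = 0.447 s.

0.45 s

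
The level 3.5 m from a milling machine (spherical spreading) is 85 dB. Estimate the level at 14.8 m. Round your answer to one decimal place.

Spherical spreading from a point source gives a 20·log₁₀(r₂/r₁) drop.
L₂ = 85 − 20·log₁₀(14.8/3.5) = 85 − 12.524 = 72.48 dB.

72.5 dB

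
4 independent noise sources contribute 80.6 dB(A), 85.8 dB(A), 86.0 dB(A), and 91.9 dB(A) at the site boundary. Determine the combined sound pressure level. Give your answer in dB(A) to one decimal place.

For uncorrelated sources the intensities add, so convert each level to linear form, sum, and take 10·log₁₀ of the total.
Σ 10^(L/10) = 10^(80.6/10) + 10^(85.8/10) + 10^(86.0/10) + 10^(91.9/10) = 2.442e+09.
L_total = 10·log₁₀(2.442e+09) = 93.88 dB(A).

93.9 dB(A)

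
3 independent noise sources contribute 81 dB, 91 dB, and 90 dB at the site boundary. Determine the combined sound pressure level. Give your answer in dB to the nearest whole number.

94 dB

Incoherent sources combine by intensity addition: L_total = 10·log₁₀(Σ 10^(L_i/10)).
Σ 10^(L/10) = 10^(81/10) + 10^(91/10) + 10^(90/10) = 2.385e+09.
L_total = 10·log₁₀(2.385e+09) = 93.77 dB.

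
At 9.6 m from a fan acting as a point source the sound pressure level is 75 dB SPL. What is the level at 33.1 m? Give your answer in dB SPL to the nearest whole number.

64 dB SPL

Spherical spreading from a point source gives a 20·log₁₀(r₂/r₁) drop.
L₂ = 75 − 20·log₁₀(33.1/9.6) = 75 − 10.751 = 64.25 dB SPL.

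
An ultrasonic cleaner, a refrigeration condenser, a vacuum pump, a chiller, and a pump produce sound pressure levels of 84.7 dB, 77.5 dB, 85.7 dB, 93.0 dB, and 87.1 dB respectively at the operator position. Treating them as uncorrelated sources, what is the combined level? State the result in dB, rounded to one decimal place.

95.1 dB

Incoherent sources combine by intensity addition: L_total = 10·log₁₀(Σ 10^(L_i/10)).
Σ 10^(L/10) = 10^(84.7/10) + 10^(77.5/10) + 10^(85.7/10) + 10^(93.0/10) + 10^(87.1/10) = 3.231e+09.
L_total = 10·log₁₀(3.231e+09) = 95.09 dB.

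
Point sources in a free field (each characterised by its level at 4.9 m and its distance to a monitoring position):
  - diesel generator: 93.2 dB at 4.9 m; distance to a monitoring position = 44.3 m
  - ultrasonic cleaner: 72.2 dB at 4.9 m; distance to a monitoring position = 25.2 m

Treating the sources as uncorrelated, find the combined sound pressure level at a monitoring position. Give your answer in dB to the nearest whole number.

First find each source's level at the receiver (point-source: −20·log₁₀(r/r_ref)), then combine on an intensity basis.
diesel generator: 93.2 − 20·log₁₀(44.3/4.9) = 93.2 − 19.12 = 74.08 dB.
ultrasonic cleaner: 72.2 − 20·log₁₀(25.2/4.9) = 72.2 − 14.22 = 57.98 dB.
Σ 10^(L/10) = 2.619e+07 → L_total = 10·log₁₀(2.619e+07) = 74.18 dB.

74 dB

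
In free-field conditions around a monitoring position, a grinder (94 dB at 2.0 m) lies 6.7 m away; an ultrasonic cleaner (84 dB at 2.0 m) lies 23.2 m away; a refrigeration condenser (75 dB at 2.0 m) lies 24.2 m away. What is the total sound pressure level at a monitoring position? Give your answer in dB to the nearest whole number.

84 dB

First find each source's level at the receiver (point-source: −20·log₁₀(r/r_ref)), then combine on an intensity basis.
grinder: 94 − 20·log₁₀(6.7/2.0) = 94 − 10.50 = 83.50 dB.
ultrasonic cleaner: 84 − 20·log₁₀(23.2/2.0) = 84 − 21.29 = 62.71 dB.
refrigeration condenser: 75 − 20·log₁₀(24.2/2.0) = 75 − 21.66 = 53.34 dB.
Σ 10^(L/10) = 2.259e+08 → L_total = 10·log₁₀(2.259e+08) = 83.54 dB.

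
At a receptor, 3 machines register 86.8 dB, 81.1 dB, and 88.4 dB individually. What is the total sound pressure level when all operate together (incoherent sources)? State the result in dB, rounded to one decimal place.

Incoherent sources combine by intensity addition: L_total = 10·log₁₀(Σ 10^(L_i/10)).
Σ 10^(L/10) = 10^(86.8/10) + 10^(81.1/10) + 10^(88.4/10) = 1.299e+09.
L_total = 10·log₁₀(1.299e+09) = 91.14 dB.

91.1 dB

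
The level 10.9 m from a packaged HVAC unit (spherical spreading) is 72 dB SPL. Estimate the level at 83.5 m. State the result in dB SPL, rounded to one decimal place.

54.3 dB SPL

Spherical spreading from a point source gives a 20·log₁₀(r₂/r₁) drop.
L₂ = 72 − 20·log₁₀(83.5/10.9) = 72 − 17.685 = 54.31 dB SPL.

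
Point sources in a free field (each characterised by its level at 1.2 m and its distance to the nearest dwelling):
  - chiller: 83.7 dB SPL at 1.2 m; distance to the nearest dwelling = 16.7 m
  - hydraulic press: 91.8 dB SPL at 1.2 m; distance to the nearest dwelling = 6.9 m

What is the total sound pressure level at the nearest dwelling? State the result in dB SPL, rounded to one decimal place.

Apply inverse-square spreading to bring every level to the receiver, then sum 10^(L/10).
chiller: 83.7 − 20·log₁₀(16.7/1.2) = 83.7 − 22.87 = 60.83 dB SPL.
hydraulic press: 91.8 − 20·log₁₀(6.9/1.2) = 91.8 − 15.19 = 76.61 dB SPL.
Σ 10^(L/10) = 4.699e+07 → L_total = 10·log₁₀(4.699e+07) = 76.72 dB SPL.

76.7 dB SPL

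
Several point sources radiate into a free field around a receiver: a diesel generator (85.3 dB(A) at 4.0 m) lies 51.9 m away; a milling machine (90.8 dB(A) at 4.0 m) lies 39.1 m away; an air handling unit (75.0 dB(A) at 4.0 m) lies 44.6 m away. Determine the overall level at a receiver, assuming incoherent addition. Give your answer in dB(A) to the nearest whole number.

Propagate each source to the receiver with L = L_ref − 20·log₁₀(r/r_ref), then add intensities.
diesel generator: 85.3 − 20·log₁₀(51.9/4.0) = 85.3 − 22.26 = 63.04 dB(A).
milling machine: 90.8 − 20·log₁₀(39.1/4.0) = 90.8 − 19.80 = 71.00 dB(A).
air handling unit: 75.0 − 20·log₁₀(44.6/4.0) = 75.0 − 20.95 = 54.05 dB(A).
Σ 10^(L/10) = 1.485e+07 → L_total = 10·log₁₀(1.485e+07) = 71.72 dB(A).

72 dB(A)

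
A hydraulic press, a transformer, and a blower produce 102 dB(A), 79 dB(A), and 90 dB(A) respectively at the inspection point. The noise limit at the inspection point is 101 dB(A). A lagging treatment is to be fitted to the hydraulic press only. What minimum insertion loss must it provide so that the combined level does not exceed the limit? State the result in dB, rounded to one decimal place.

1.4 dB

The untreated sources together contribute 10^(79/10) + 10^(90/10) = 1.079e+09, i.e. 90.33 dB(A).
The limit corresponds to 10^(101/10) = 1.259e+10; subtracting the fixed part leaves 1.151e+10 for the hydraulic press, i.e. 100.61 dB(A).
So the hydraulic press must be reduced from 102 to 100.61 dB(A): IL = 1.39 dB.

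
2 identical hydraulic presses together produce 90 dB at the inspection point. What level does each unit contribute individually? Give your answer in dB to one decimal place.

For N identical incoherent sources L_total = L₁ + 10·log₁₀ N, so L₁ = 90 − 10·log₁₀(2) = 90 − 3.010.

87.0 dB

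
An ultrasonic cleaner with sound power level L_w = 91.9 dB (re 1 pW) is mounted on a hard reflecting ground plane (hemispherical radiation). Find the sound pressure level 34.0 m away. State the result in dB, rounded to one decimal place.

53.3 dB

Free-field hemispherical radiation: L_p = L_w − 10·log₁₀(2π·r²), r = 34.0 m.
2π·r² = 7263 m², 10·log₁₀ of that is 38.611 dB.
L_p = 91.9 − 38.611 = 53.29 dB.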